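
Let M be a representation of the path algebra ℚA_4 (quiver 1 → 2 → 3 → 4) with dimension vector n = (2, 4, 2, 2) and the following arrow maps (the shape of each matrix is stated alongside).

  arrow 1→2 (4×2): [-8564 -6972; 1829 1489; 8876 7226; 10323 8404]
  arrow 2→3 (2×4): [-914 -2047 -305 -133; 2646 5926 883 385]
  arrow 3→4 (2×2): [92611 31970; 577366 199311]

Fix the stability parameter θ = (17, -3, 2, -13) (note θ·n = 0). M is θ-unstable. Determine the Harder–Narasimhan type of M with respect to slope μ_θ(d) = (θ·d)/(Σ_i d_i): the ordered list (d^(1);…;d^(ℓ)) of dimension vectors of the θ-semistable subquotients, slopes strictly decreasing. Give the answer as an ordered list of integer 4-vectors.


Via rank(M_{q-1}∘⋯∘M_p): M ≅ I[1,4]^2, I[2,2]^2.
μ_θ-semistable layers: μ^(1)=3/4; μ^(2)=-3

((2, 2, 2, 2); (0, 2, 0, 0))


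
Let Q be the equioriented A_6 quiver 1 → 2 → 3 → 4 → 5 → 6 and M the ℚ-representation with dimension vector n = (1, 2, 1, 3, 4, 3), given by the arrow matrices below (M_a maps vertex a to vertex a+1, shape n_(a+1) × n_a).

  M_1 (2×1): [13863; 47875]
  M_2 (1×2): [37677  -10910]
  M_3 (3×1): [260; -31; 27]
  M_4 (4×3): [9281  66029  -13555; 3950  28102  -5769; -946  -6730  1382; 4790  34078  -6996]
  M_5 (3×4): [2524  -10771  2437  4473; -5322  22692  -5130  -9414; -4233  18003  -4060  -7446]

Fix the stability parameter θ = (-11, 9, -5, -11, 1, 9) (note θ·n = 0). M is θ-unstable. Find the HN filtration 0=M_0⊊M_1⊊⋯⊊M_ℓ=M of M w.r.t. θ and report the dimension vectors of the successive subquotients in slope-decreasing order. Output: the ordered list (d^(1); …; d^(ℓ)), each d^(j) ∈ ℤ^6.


Barcode: M ≅ I[1,6], I[2,2], I[4,4], I[4,6], I[5,5]^2, I[6,6]. HN layers by μ_θ (4 steps, strictly decreasing):
  μ^(1)=9; μ^(2)=1; μ^(3)=-7/3; μ^(4)=-11

((0, 1, 0, 0, 0, 3); (0, 0, 0, 0, 4, 0); (0, 1, 1, 1, 0, 0); (1, 0, 0, 2, 0, 0))


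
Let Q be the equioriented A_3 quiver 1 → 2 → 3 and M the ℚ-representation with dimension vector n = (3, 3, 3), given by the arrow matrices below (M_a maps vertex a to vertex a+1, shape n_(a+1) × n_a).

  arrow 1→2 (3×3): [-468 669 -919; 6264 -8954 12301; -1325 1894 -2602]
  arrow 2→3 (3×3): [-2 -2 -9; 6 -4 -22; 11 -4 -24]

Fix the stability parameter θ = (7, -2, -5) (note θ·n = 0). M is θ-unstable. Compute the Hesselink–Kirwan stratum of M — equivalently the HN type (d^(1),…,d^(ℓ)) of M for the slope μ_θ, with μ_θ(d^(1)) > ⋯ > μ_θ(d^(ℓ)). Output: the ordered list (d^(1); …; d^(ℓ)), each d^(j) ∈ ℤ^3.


Via rank(M_{q-1}∘⋯∘M_p): M ≅ I[1,2], I[1,3]^2, I[3,3].
μ_θ-semistable layers: μ^(1)=5/2; μ^(2)=0; μ^(3)=-5

((1, 1, 0); (2, 2, 2); (0, 0, 1))


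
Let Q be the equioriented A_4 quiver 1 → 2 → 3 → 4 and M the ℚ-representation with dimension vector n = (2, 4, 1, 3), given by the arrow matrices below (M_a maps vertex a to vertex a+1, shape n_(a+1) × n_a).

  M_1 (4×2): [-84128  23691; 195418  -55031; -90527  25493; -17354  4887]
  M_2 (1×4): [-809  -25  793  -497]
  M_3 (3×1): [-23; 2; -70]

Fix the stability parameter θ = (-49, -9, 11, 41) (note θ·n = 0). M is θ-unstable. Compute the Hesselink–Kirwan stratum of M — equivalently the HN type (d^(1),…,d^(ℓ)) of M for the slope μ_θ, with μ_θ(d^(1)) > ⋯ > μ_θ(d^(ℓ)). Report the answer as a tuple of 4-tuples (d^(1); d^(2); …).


Via rank(M_{q-1}∘⋯∘M_p): M ≅ I[1,2], I[1,4], I[2,2]^2, I[4,4]^2.
μ_θ-semistable layers: μ^(1)=41; μ^(2)=11; μ^(3)=-9; μ^(4)=-49

((0, 0, 0, 3); (0, 0, 1, 0); (0, 4, 0, 0); (2, 0, 0, 0))


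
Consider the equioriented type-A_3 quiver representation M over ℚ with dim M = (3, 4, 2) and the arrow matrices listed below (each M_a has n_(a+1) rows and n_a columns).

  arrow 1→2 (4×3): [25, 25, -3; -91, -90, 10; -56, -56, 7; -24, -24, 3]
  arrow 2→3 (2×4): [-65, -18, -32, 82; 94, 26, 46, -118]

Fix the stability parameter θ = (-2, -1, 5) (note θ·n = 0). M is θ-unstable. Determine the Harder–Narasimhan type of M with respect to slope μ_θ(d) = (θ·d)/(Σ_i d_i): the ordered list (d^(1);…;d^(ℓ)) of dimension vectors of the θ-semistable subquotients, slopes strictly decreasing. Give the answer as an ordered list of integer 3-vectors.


Interval decomposition of M: I[1,2], I[1,3]^2, I[2,2].
HN type (ℓ=3): μ^(1)=5; μ^(2)=-1; μ^(3)=-2

((0, 0, 2); (0, 4, 0); (3, 0, 0))


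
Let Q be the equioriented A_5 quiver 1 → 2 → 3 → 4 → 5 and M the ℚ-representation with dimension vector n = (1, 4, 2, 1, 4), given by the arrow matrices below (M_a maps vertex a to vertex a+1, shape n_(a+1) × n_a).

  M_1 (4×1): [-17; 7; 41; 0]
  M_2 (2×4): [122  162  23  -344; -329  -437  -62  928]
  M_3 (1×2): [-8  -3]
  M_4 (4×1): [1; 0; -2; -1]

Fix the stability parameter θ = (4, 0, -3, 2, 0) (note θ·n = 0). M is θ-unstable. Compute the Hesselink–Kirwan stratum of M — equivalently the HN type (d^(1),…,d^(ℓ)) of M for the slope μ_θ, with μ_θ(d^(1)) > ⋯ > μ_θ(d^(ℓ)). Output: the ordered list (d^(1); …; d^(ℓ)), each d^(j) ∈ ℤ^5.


Via rank(M_{q-1}∘⋯∘M_p): M ≅ I[1,3], I[2,2]^2, I[2,5], I[5,5]^3.
μ_θ-semistable layers: μ^(1)=1; μ^(2)=1/3; μ^(3)=0; μ^(4)=-3/2

((0, 0, 0, 1, 1); (1, 1, 1, 0, 0); (0, 2, 0, 0, 3); (0, 1, 1, 0, 0))


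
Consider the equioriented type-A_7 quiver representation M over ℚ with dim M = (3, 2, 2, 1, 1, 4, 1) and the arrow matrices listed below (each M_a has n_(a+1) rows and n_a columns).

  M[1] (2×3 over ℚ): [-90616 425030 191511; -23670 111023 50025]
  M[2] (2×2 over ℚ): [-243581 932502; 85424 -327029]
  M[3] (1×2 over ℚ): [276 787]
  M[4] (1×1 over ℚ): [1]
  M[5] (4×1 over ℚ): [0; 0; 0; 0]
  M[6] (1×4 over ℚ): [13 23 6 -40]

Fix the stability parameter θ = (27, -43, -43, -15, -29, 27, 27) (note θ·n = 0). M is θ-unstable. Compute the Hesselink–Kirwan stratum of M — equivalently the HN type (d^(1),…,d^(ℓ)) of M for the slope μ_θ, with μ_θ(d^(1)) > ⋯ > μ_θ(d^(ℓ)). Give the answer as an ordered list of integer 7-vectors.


Via rank(M_{q-1}∘⋯∘M_p): M ≅ I[1,1], I[1,3], I[1,5], I[6,6]^3, I[6,7].
μ_θ-semistable layers: μ^(1)=27; μ^(2)=-59/3; μ^(3)=-103/5

((1, 0, 0, 0, 0, 4, 1); (1, 1, 1, 0, 0, 0, 0); (1, 1, 1, 1, 1, 0, 0))


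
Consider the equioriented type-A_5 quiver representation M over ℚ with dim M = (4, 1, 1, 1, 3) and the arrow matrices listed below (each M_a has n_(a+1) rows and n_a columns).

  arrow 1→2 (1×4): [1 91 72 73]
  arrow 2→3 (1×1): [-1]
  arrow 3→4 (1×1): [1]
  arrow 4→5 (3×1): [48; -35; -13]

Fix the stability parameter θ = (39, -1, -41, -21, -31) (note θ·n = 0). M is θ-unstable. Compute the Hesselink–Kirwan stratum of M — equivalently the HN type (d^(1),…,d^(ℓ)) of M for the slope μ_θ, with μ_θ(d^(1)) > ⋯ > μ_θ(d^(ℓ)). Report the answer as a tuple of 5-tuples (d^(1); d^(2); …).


Via rank(M_{q-1}∘⋯∘M_p): M ≅ I[1,1]^3, I[1,5], I[5,5]^2.
μ_θ-semistable layers: μ^(1)=39; μ^(2)=-11; μ^(3)=-31

((3, 0, 0, 0, 0); (1, 1, 1, 1, 1); (0, 0, 0, 0, 2))


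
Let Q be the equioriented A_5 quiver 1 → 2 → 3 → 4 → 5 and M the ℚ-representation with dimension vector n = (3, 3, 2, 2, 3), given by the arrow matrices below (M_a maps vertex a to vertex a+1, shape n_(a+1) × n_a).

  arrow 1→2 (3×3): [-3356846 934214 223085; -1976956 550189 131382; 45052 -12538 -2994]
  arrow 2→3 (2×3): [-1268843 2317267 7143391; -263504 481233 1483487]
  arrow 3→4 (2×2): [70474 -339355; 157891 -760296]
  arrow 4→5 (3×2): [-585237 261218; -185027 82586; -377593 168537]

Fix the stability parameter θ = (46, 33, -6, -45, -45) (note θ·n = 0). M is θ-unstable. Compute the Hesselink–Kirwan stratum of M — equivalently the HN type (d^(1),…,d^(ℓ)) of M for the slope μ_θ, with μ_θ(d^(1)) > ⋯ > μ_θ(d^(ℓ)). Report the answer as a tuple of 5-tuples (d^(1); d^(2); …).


Interval decomposition of M: I[1,1], I[1,5]^2, I[2,2], I[5,5].
HN type (ℓ=4): μ^(1)=46; μ^(2)=33; μ^(3)=-17/5; μ^(4)=-45

((1, 0, 0, 0, 0); (0, 1, 0, 0, 0); (2, 2, 2, 2, 2); (0, 0, 0, 0, 1))


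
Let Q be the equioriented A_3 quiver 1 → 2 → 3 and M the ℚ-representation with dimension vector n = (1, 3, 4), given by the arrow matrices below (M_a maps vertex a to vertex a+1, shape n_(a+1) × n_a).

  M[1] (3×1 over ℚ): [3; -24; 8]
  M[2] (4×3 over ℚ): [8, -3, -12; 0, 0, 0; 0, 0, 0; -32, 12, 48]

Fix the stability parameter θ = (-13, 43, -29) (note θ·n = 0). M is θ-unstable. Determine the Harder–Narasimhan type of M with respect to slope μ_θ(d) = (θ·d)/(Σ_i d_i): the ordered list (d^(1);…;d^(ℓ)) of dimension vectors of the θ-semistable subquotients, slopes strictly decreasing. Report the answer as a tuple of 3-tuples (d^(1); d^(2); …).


Via rank(M_{q-1}∘⋯∘M_p): M ≅ I[1,2], I[2,2], I[2,3], I[3,3]^3.
μ_θ-semistable layers: μ^(1)=43; μ^(2)=7; μ^(3)=-13; μ^(4)=-29

((0, 2, 0); (0, 1, 1); (1, 0, 0); (0, 0, 3))


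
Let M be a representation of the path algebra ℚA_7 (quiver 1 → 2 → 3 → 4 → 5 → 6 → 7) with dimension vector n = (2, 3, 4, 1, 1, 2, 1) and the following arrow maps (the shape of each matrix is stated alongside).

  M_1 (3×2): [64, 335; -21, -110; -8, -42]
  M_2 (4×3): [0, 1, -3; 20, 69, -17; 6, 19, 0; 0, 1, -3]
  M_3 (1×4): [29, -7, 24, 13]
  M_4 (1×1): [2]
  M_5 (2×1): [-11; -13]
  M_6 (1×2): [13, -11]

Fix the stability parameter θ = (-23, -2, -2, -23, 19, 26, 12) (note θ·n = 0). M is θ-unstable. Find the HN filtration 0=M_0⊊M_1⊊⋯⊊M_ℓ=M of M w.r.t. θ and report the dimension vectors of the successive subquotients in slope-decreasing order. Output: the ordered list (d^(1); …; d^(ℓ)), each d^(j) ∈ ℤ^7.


Via rank(M_{q-1}∘⋯∘M_p): M ≅ I[1,2], I[1,6], I[2,3], I[3,3]^2, I[6,7].
μ_θ-semistable layers: μ^(1)=26; μ^(2)=19; μ^(3)=-2; μ^(4)=-9; μ^(5)=-23

((0, 0, 0, 0, 0, 1, 0); (0, 0, 0, 0, 1, 1, 1); (0, 2, 3, 0, 0, 0, 0); (0, 1, 1, 1, 0, 0, 0); (2, 0, 0, 0, 0, 0, 0))


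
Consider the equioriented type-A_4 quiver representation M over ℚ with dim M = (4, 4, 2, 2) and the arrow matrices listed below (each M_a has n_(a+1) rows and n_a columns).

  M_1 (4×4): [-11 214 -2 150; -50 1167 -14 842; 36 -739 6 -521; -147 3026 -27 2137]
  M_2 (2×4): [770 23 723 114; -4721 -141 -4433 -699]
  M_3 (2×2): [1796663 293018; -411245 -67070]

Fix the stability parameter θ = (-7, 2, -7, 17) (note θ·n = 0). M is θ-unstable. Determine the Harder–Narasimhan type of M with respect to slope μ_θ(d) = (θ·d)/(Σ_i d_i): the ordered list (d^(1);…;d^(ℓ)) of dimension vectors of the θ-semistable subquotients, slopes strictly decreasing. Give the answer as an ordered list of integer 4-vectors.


Interval decomposition of M: I[1,2]^2, I[1,3], I[1,4], I[4,4].
HN type (ℓ=4): μ^(1)=17; μ^(2)=2; μ^(3)=-5/2; μ^(4)=-7

((0, 0, 0, 2); (0, 2, 0, 0); (0, 2, 2, 0); (4, 0, 0, 0))


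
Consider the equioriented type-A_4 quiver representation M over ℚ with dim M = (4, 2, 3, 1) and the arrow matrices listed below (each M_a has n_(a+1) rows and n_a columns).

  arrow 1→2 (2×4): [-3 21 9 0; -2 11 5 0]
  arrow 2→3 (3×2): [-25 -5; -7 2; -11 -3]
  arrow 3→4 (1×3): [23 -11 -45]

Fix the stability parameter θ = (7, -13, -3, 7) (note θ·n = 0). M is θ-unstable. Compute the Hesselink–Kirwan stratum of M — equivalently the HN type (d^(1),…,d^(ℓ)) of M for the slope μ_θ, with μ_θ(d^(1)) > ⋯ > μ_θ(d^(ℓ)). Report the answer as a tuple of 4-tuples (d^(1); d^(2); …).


Barcode: M ≅ I[1,1]^2, I[1,3], I[1,4], I[3,3]. HN layers by μ_θ (2 steps, strictly decreasing):
  μ^(1)=7; μ^(2)=-3

((2, 0, 0, 1); (2, 2, 3, 0))


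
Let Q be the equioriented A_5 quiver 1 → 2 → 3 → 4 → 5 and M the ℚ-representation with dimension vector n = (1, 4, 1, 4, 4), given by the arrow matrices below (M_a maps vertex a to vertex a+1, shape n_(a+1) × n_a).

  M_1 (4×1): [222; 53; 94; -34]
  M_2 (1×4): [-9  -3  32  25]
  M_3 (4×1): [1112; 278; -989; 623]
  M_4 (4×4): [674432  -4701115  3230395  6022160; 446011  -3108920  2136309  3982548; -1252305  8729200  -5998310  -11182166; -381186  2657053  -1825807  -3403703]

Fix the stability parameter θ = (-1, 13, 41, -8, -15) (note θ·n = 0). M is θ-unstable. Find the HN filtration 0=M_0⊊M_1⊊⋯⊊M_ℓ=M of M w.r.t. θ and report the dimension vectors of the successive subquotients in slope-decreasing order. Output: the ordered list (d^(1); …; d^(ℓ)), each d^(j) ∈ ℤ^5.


Interval decomposition of M: I[1,5], I[2,2]^3, I[4,5]^3.
HN type (ℓ=4): μ^(1)=13; μ^(2)=31/4; μ^(3)=-1; μ^(4)=-23/2

((0, 3, 0, 0, 0); (0, 1, 1, 1, 1); (1, 0, 0, 0, 0); (0, 0, 0, 3, 3))


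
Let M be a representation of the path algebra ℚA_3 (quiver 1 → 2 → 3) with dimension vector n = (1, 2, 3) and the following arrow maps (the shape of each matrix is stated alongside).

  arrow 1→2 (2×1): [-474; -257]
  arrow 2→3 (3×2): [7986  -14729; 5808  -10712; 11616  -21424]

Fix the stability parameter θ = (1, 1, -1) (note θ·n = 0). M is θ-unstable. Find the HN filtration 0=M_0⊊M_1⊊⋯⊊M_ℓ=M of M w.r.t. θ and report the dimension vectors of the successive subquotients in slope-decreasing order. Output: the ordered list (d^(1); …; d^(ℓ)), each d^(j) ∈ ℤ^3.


Interval decomposition of M: I[1,3], I[2,2], I[3,3]^2.
HN type (ℓ=3): μ^(1)=1; μ^(2)=1/3; μ^(3)=-1

((0, 1, 0); (1, 1, 1); (0, 0, 2))


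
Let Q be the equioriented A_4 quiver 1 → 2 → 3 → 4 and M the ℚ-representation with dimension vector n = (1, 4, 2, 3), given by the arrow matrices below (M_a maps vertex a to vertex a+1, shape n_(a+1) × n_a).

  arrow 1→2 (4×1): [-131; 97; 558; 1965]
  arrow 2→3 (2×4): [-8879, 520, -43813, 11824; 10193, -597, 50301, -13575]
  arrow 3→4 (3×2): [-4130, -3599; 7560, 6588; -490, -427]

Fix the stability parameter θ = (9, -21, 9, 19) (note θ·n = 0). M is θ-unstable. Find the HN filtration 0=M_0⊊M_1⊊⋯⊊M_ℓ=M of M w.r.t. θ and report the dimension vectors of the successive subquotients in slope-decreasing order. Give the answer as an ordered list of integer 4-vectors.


Interval decomposition of M: I[1,4], I[2,2]^2, I[2,3], I[4,4]^2.
HN type (ℓ=4): μ^(1)=19; μ^(2)=9; μ^(3)=-6; μ^(4)=-21

((0, 0, 0, 3); (0, 0, 2, 0); (1, 1, 0, 0); (0, 3, 0, 0))


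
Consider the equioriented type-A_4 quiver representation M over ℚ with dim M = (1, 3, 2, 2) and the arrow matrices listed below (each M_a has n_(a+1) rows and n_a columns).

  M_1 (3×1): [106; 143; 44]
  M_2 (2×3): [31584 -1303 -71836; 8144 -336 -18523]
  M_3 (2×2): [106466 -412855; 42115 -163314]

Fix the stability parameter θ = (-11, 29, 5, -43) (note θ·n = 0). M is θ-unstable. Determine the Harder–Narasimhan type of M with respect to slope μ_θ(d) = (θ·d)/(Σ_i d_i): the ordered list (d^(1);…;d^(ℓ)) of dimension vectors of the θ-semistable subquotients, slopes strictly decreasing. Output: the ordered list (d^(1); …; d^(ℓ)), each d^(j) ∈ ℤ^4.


Barcode: M ≅ I[1,4], I[2,2], I[2,4]. HN layers by μ_θ (3 steps, strictly decreasing):
  μ^(1)=29; μ^(2)=-3; μ^(3)=-11

((0, 1, 0, 0); (0, 2, 2, 2); (1, 0, 0, 0))


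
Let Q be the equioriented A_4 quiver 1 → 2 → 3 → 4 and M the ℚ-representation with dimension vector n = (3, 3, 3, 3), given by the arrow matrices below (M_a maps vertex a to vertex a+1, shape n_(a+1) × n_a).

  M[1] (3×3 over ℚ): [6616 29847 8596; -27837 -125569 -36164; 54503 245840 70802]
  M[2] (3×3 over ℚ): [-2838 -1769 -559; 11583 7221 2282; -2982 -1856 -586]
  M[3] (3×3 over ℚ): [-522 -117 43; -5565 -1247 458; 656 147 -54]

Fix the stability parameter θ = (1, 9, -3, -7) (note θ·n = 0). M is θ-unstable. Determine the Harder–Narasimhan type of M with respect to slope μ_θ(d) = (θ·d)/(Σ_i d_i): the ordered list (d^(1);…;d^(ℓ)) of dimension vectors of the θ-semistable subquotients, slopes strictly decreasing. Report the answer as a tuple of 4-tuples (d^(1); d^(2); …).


Interval decomposition of M: I[1,2], I[1,4]^2, I[3,4].
HN type (ℓ=4): μ^(1)=9; μ^(2)=1; μ^(3)=0; μ^(4)=-5

((0, 1, 0, 0); (1, 0, 0, 0); (2, 2, 2, 2); (0, 0, 1, 1))


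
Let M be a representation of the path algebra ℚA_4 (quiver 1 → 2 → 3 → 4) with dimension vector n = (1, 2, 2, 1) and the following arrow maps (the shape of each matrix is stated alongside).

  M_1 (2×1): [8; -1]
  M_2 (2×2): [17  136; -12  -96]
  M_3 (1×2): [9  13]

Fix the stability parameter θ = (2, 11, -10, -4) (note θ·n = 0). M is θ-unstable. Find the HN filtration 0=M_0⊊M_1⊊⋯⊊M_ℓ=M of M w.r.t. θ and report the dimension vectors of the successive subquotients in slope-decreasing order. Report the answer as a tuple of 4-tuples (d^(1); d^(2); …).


Interval decomposition of M: I[1,2], I[2,4], I[3,3].
HN type (ℓ=4): μ^(1)=11; μ^(2)=2; μ^(3)=-1; μ^(4)=-10

((0, 1, 0, 0); (1, 0, 0, 0); (0, 1, 1, 1); (0, 0, 1, 0))


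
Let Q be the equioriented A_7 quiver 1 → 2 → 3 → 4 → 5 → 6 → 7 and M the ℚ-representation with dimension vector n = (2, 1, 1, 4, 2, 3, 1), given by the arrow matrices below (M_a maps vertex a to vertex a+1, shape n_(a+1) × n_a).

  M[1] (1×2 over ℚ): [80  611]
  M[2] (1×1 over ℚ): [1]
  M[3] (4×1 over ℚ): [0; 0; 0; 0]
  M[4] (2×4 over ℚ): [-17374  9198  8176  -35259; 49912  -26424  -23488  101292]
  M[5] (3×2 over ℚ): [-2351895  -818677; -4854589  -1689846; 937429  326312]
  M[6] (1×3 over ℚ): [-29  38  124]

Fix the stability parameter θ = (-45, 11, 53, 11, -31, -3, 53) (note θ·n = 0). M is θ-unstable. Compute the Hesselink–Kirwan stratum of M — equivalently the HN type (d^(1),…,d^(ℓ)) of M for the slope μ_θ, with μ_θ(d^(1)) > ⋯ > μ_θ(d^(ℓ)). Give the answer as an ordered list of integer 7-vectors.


Interval decomposition of M: I[1,1], I[1,3], I[4,4]^3, I[4,7], I[5,6], I[6,6].
HN type (ℓ=6): μ^(1)=53; μ^(2)=11; μ^(3)=-3; μ^(4)=-10; μ^(5)=-31; μ^(6)=-45

((0, 0, 1, 0, 0, 0, 1); (0, 1, 0, 3, 0, 0, 0); (0, 0, 0, 0, 0, 3, 0); (0, 0, 0, 1, 1, 0, 0); (0, 0, 0, 0, 1, 0, 0); (2, 0, 0, 0, 0, 0, 0))


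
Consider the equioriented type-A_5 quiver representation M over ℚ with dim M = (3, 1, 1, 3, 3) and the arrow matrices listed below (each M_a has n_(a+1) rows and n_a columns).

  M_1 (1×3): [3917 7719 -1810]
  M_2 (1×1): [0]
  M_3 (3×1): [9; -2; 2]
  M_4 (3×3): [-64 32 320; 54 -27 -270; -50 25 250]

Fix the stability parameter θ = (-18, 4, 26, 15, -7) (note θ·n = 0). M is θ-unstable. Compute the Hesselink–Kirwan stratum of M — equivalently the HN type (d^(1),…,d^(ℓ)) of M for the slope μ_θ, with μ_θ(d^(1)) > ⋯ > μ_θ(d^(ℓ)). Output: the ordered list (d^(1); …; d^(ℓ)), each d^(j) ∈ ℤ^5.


Interval decomposition of M: I[1,1]^2, I[1,2], I[3,4], I[4,4], I[4,5], I[5,5]^2.
HN type (ℓ=5): μ^(1)=41/2; μ^(2)=15; μ^(3)=4; μ^(4)=-7; μ^(5)=-18

((0, 0, 1, 1, 0); (0, 0, 0, 1, 0); (0, 1, 0, 1, 1); (0, 0, 0, 0, 2); (3, 0, 0, 0, 0))


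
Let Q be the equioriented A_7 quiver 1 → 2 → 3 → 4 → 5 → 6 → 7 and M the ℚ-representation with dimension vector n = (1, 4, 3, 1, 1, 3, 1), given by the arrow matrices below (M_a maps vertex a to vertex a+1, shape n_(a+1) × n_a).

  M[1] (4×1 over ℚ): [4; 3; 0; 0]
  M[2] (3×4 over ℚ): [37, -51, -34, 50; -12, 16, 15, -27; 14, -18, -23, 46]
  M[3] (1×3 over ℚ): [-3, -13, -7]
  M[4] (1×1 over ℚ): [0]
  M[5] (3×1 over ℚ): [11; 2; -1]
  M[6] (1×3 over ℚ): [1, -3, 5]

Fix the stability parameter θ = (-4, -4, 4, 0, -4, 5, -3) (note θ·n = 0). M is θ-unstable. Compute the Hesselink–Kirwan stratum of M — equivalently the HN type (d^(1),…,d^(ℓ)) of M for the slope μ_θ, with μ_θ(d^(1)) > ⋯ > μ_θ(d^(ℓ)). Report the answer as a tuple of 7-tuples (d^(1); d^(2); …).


Barcode: M ≅ I[1,4], I[2,2], I[2,3]^2, I[5,6], I[6,6], I[6,7]. HN layers by μ_θ (5 steps, strictly decreasing):
  μ^(1)=5; μ^(2)=4; μ^(3)=2; μ^(4)=1; μ^(5)=-4

((0, 0, 0, 0, 0, 2, 0); (0, 0, 2, 0, 0, 0, 0); (0, 0, 1, 1, 0, 0, 0); (0, 0, 0, 0, 0, 1, 1); (1, 4, 0, 0, 1, 0, 0))


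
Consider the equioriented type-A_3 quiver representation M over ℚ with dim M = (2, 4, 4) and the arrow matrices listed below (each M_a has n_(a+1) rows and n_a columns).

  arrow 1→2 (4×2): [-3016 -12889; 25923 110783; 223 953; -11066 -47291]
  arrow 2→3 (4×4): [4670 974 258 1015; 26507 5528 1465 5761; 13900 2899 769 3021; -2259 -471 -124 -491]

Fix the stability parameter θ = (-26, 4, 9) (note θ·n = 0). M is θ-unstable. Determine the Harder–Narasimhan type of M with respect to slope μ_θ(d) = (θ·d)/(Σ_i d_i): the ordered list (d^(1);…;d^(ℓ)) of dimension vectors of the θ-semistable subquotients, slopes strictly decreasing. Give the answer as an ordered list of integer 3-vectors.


Via rank(M_{q-1}∘⋯∘M_p): M ≅ I[1,3]^2, I[2,2], I[2,3], I[3,3].
μ_θ-semistable layers: μ^(1)=9; μ^(2)=4; μ^(3)=-26

((0, 0, 4); (0, 4, 0); (2, 0, 0))


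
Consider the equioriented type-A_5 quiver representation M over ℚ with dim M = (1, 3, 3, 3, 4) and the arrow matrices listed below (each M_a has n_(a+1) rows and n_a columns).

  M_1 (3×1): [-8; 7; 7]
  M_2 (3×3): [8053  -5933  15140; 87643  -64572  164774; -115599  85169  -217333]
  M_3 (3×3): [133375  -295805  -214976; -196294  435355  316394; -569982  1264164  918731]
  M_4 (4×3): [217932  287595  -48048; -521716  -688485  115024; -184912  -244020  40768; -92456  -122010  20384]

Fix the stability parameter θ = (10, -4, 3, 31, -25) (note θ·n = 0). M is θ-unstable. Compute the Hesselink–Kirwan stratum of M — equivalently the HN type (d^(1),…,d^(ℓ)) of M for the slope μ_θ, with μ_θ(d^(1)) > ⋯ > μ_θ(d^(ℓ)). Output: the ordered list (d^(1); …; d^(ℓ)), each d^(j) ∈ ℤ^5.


Via rank(M_{q-1}∘⋯∘M_p): M ≅ I[1,4], I[2,4], I[2,5], I[5,5]^3.
μ_θ-semistable layers: μ^(1)=31; μ^(2)=3; μ^(3)=-4; μ^(4)=-25

((0, 0, 0, 2, 0); (1, 1, 3, 1, 1); (0, 2, 0, 0, 0); (0, 0, 0, 0, 3))


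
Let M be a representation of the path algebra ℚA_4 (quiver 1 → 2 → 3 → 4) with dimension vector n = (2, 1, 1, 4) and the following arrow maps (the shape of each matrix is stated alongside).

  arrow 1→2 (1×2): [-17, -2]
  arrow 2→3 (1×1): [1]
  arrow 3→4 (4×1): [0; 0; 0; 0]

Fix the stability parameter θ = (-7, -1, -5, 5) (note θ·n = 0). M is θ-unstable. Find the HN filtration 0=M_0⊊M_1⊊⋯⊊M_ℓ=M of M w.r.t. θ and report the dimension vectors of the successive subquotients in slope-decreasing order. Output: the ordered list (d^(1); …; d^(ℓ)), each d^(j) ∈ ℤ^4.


Barcode: M ≅ I[1,1], I[1,3], I[4,4]^4. HN layers by μ_θ (3 steps, strictly decreasing):
  μ^(1)=5; μ^(2)=-3; μ^(3)=-7

((0, 0, 0, 4); (0, 1, 1, 0); (2, 0, 0, 0))


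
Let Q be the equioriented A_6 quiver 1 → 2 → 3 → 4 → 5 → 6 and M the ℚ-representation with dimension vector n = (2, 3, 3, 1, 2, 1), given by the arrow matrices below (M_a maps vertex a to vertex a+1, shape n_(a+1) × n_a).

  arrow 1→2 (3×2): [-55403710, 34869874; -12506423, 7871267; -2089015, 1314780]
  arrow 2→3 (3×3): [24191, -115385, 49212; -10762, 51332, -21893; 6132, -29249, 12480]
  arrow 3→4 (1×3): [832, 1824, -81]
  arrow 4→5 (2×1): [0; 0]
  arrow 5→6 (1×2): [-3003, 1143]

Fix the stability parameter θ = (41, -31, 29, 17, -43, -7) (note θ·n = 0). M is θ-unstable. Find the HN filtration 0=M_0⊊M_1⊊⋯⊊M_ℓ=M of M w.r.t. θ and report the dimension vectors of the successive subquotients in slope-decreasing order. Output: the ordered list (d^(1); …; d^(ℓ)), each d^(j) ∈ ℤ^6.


Interval decomposition of M: I[1,3], I[1,4], I[2,3], I[5,5], I[5,6].
HN type (ℓ=6): μ^(1)=29; μ^(2)=23; μ^(3)=5; μ^(4)=-7; μ^(5)=-31; μ^(6)=-43

((0, 0, 2, 0, 0, 0); (0, 0, 1, 1, 0, 0); (2, 2, 0, 0, 0, 0); (0, 0, 0, 0, 0, 1); (0, 1, 0, 0, 0, 0); (0, 0, 0, 0, 2, 0))


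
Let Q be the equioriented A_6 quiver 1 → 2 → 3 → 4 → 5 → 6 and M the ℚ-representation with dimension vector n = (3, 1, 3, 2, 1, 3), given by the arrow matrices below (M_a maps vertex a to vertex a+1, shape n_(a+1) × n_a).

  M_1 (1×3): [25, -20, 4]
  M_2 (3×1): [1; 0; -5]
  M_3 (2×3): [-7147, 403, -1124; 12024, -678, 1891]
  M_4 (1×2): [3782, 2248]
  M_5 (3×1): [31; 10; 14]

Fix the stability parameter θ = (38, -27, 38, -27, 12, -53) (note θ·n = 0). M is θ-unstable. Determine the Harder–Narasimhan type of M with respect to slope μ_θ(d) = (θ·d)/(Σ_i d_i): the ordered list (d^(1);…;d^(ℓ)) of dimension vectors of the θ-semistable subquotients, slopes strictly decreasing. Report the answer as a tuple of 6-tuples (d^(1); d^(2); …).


Interval decomposition of M: I[1,1]^2, I[1,6], I[3,3], I[3,4], I[6,6]^2.
HN type (ℓ=4): μ^(1)=38; μ^(2)=11/2; μ^(3)=-19/6; μ^(4)=-53

((2, 0, 1, 0, 0, 0); (0, 0, 1, 1, 0, 0); (1, 1, 1, 1, 1, 1); (0, 0, 0, 0, 0, 2))


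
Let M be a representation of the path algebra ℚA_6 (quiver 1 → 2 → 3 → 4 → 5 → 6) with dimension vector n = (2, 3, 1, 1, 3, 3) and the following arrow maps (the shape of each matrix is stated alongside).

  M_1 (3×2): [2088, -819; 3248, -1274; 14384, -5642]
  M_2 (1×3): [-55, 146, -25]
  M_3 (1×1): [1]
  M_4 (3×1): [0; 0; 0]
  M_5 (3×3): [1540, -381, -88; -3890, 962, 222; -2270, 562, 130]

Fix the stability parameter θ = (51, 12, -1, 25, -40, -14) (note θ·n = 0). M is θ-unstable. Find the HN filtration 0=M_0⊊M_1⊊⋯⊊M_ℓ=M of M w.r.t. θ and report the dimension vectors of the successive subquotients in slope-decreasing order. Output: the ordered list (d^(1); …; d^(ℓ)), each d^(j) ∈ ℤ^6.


Interval decomposition of M: I[1,1], I[1,4], I[2,2]^2, I[5,5], I[5,6]^2, I[6,6].
HN type (ℓ=6): μ^(1)=51; μ^(2)=25; μ^(3)=62/3; μ^(4)=12; μ^(5)=-14; μ^(6)=-40

((1, 0, 0, 0, 0, 0); (0, 0, 0, 1, 0, 0); (1, 1, 1, 0, 0, 0); (0, 2, 0, 0, 0, 0); (0, 0, 0, 0, 0, 3); (0, 0, 0, 0, 3, 0))


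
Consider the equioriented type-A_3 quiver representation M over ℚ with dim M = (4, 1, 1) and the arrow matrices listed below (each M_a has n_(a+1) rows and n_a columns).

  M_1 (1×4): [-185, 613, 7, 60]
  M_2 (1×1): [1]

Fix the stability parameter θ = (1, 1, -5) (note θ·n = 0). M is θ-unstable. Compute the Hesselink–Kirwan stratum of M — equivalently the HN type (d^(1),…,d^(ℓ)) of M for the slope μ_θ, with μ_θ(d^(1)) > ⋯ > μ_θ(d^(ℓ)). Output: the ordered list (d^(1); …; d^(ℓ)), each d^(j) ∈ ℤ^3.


Via rank(M_{q-1}∘⋯∘M_p): M ≅ I[1,1]^3, I[1,3].
μ_θ-semistable layers: μ^(1)=1; μ^(2)=-1

((3, 0, 0); (1, 1, 1))


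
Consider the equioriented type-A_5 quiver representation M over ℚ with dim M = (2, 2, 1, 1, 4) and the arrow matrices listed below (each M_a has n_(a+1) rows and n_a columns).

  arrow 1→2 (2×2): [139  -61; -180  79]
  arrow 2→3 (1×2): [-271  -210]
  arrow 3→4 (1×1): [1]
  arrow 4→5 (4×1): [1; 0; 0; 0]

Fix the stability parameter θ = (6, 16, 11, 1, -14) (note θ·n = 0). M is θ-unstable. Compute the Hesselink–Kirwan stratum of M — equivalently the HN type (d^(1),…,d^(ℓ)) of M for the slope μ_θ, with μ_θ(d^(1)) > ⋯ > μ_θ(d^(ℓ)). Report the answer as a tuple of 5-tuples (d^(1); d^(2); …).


Interval decomposition of M: I[1,2], I[1,5], I[5,5]^3.
HN type (ℓ=4): μ^(1)=16; μ^(2)=6; μ^(3)=4; μ^(4)=-14

((0, 1, 0, 0, 0); (1, 0, 0, 0, 0); (1, 1, 1, 1, 1); (0, 0, 0, 0, 3))


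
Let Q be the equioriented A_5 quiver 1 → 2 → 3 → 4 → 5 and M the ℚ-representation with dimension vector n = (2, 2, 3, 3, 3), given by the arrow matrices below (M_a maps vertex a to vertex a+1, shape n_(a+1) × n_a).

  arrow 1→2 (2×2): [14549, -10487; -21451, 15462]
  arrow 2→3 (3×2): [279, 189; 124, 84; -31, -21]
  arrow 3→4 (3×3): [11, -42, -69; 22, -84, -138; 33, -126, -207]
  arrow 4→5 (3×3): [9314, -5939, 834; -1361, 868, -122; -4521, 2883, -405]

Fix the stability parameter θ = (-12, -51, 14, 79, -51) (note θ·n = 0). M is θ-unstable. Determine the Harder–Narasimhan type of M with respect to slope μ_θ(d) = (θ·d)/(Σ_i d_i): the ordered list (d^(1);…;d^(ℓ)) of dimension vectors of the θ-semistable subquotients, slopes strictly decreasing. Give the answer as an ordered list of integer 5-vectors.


Via rank(M_{q-1}∘⋯∘M_p): M ≅ I[1,2], I[1,3], I[3,3], I[3,5], I[4,5]^2.
μ_θ-semistable layers: μ^(1)=14; μ^(2)=-63/2

((0, 0, 3, 3, 3); (2, 2, 0, 0, 0))


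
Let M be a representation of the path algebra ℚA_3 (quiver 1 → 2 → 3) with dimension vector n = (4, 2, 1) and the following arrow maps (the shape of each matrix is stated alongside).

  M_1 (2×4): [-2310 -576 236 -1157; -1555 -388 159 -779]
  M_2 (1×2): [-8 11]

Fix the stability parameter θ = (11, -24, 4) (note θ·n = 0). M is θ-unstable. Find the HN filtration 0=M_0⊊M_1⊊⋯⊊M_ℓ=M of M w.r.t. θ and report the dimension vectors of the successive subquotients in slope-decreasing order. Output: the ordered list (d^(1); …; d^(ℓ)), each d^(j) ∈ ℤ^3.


Via rank(M_{q-1}∘⋯∘M_p): M ≅ I[1,1]^2, I[1,2], I[1,3].
μ_θ-semistable layers: μ^(1)=11; μ^(2)=4; μ^(3)=-13/2

((2, 0, 0); (0, 0, 1); (2, 2, 0))


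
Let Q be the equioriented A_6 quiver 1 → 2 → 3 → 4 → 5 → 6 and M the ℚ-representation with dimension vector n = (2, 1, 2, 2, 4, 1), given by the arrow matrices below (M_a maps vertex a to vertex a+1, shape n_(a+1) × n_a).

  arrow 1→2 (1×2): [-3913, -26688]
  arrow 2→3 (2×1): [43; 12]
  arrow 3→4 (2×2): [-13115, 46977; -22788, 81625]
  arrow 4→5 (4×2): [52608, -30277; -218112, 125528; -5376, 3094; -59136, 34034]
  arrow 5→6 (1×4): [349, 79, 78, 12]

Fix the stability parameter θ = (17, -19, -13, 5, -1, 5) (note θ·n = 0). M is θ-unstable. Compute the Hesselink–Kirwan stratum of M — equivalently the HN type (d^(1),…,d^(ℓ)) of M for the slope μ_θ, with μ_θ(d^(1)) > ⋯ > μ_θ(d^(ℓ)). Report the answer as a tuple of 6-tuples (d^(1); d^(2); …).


Via rank(M_{q-1}∘⋯∘M_p): M ≅ I[1,1], I[1,4], I[3,6], I[5,5]^3.
μ_θ-semistable layers: μ^(1)=17; μ^(2)=5; μ^(3)=2; μ^(4)=-1; μ^(5)=-5; μ^(6)=-13

((1, 0, 0, 0, 0, 0); (0, 0, 0, 1, 0, 1); (0, 0, 0, 1, 1, 0); (0, 0, 0, 0, 3, 0); (1, 1, 1, 0, 0, 0); (0, 0, 1, 0, 0, 0))


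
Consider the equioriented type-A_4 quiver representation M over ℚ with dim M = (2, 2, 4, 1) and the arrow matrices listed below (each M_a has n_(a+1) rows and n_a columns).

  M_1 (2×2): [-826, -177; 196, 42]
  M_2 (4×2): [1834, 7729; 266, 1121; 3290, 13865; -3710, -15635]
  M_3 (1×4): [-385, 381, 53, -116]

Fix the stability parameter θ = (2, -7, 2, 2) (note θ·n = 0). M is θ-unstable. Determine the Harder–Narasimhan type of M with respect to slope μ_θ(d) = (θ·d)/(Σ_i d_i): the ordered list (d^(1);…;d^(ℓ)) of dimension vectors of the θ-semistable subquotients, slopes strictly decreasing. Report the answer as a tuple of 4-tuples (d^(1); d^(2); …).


Barcode: M ≅ I[1,1], I[1,2], I[2,4], I[3,3]^3. HN layers by μ_θ (3 steps, strictly decreasing):
  μ^(1)=2; μ^(2)=-5/2; μ^(3)=-7

((1, 0, 4, 1); (1, 1, 0, 0); (0, 1, 0, 0))


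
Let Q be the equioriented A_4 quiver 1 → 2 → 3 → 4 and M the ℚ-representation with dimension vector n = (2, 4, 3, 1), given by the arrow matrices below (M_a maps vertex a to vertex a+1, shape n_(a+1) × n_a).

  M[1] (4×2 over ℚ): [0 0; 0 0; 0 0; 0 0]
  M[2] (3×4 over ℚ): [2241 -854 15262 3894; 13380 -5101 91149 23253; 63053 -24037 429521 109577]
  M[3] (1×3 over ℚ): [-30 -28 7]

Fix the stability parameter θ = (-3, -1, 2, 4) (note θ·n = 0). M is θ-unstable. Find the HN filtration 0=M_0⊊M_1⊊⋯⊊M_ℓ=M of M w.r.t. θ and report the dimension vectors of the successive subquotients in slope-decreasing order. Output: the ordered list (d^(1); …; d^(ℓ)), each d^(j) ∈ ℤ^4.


Via rank(M_{q-1}∘⋯∘M_p): M ≅ I[1,1]^2, I[2,2], I[2,3]^2, I[2,4].
μ_θ-semistable layers: μ^(1)=4; μ^(2)=2; μ^(3)=-1; μ^(4)=-3

((0, 0, 0, 1); (0, 0, 3, 0); (0, 4, 0, 0); (2, 0, 0, 0))


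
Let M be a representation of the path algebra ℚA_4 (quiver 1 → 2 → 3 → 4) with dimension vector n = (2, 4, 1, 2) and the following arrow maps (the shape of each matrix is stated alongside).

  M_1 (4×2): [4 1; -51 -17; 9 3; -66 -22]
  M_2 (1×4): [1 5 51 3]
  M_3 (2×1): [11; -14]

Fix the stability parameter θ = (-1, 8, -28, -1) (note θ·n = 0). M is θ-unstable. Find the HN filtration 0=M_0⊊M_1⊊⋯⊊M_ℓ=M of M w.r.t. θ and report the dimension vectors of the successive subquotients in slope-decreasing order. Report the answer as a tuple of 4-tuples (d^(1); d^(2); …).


Via rank(M_{q-1}∘⋯∘M_p): M ≅ I[1,2], I[1,4], I[2,2]^2, I[4,4].
μ_θ-semistable layers: μ^(1)=8; μ^(2)=-1; μ^(3)=-7

((0, 3, 0, 0); (1, 0, 0, 2); (1, 1, 1, 0))


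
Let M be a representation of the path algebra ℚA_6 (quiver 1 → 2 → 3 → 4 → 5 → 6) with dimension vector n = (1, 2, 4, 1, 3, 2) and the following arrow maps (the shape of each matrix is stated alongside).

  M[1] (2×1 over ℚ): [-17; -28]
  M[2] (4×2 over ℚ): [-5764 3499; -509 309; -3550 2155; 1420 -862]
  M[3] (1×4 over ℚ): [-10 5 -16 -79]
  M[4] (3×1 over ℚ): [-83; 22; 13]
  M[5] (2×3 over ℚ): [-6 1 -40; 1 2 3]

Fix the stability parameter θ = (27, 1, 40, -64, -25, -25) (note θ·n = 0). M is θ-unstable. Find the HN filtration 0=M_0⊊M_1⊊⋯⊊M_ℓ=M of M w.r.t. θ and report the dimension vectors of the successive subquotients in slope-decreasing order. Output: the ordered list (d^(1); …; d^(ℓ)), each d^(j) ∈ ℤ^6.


Via rank(M_{q-1}∘⋯∘M_p): M ≅ I[1,5], I[2,3], I[3,3]^2, I[5,6]^2.
μ_θ-semistable layers: μ^(1)=40; μ^(2)=1; μ^(3)=-21/5; μ^(4)=-25

((0, 0, 3, 0, 0, 0); (0, 1, 0, 0, 0, 0); (1, 1, 1, 1, 1, 0); (0, 0, 0, 0, 2, 2))


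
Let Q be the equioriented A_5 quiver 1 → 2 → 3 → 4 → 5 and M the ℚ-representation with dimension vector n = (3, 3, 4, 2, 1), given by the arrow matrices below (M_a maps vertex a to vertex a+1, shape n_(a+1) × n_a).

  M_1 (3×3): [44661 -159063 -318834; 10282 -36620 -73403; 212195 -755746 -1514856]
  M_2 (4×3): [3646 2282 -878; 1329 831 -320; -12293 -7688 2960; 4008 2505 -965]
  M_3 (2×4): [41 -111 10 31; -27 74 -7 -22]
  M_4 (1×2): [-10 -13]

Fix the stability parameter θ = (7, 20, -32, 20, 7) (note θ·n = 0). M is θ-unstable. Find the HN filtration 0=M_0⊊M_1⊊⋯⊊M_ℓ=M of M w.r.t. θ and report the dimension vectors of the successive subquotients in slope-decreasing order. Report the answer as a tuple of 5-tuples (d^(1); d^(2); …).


Via rank(M_{q-1}∘⋯∘M_p): M ≅ I[1,3], I[1,4], I[1,5], I[3,3].
μ_θ-semistable layers: μ^(1)=20; μ^(2)=27/2; μ^(3)=-5/3; μ^(4)=-32

((0, 0, 0, 1, 0); (0, 0, 0, 1, 1); (3, 3, 3, 0, 0); (0, 0, 1, 0, 0))


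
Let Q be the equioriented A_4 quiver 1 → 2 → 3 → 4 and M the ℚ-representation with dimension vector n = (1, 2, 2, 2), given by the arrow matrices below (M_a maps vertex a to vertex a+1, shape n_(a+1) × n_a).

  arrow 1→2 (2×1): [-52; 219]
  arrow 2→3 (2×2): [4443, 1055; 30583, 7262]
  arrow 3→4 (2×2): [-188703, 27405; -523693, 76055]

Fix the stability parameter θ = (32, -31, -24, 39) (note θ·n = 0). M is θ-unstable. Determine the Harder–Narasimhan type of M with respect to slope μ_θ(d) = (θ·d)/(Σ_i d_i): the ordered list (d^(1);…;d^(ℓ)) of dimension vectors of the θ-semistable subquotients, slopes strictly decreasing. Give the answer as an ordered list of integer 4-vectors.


Barcode: M ≅ I[1,4], I[2,3], I[4,4]. HN layers by μ_θ (4 steps, strictly decreasing):
  μ^(1)=39; μ^(2)=-23/3; μ^(3)=-24; μ^(4)=-31

((0, 0, 0, 2); (1, 1, 1, 0); (0, 0, 1, 0); (0, 1, 0, 0))


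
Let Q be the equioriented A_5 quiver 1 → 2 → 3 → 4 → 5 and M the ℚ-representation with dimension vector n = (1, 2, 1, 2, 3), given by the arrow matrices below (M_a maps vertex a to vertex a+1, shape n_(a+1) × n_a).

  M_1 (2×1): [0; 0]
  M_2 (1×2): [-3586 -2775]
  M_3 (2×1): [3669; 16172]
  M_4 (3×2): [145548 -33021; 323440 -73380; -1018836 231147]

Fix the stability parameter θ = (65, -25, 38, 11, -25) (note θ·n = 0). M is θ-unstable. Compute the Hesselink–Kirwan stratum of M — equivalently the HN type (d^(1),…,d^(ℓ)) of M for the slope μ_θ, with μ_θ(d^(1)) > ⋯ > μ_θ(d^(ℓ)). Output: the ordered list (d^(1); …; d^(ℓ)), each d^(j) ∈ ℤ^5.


Via rank(M_{q-1}∘⋯∘M_p): M ≅ I[1,1], I[2,2], I[2,4], I[4,5], I[5,5]^2.
μ_θ-semistable layers: μ^(1)=65; μ^(2)=49/2; μ^(3)=-7; μ^(4)=-25

((1, 0, 0, 0, 0); (0, 0, 1, 1, 0); (0, 0, 0, 1, 1); (0, 2, 0, 0, 2))


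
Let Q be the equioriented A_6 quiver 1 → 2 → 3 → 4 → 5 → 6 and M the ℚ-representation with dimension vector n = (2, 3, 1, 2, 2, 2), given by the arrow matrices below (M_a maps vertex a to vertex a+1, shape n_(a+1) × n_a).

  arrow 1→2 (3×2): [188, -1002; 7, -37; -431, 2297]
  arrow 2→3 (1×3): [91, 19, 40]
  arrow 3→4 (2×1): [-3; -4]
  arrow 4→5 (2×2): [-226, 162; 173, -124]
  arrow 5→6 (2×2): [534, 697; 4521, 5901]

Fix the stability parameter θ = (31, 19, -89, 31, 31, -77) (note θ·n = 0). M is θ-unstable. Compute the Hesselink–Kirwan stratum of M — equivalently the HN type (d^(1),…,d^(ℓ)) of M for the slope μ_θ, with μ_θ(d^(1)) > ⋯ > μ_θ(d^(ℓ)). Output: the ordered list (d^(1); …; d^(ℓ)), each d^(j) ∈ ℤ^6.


Via rank(M_{q-1}∘⋯∘M_p): M ≅ I[1,2], I[1,6], I[2,2], I[4,6].
μ_θ-semistable layers: μ^(1)=25; μ^(2)=19; μ^(3)=-5; μ^(4)=-13

((1, 1, 0, 0, 0, 0); (0, 1, 0, 0, 0, 0); (0, 0, 0, 2, 2, 2); (1, 1, 1, 0, 0, 0))


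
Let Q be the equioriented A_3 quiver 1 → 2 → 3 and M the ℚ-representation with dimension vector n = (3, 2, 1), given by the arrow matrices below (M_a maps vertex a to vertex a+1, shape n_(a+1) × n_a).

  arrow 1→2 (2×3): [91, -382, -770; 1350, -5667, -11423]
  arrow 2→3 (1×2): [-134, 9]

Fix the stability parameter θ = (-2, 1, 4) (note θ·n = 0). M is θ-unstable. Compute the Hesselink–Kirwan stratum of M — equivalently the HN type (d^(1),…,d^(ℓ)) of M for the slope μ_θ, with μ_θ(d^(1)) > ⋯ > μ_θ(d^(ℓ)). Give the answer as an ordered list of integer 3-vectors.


Interval decomposition of M: I[1,1], I[1,2], I[1,3].
HN type (ℓ=3): μ^(1)=4; μ^(2)=1; μ^(3)=-2

((0, 0, 1); (0, 2, 0); (3, 0, 0))


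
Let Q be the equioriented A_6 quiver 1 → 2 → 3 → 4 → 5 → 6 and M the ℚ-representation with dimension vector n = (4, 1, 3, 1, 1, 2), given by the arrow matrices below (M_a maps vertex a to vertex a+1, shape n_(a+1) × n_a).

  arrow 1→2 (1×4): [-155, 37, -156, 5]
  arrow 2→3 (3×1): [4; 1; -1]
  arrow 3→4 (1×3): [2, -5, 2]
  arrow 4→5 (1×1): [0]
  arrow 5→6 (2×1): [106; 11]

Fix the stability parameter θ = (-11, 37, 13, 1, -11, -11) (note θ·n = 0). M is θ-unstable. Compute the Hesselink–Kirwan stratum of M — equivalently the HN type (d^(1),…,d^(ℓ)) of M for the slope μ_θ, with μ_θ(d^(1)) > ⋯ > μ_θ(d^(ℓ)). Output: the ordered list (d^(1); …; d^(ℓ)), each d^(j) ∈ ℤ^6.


Via rank(M_{q-1}∘⋯∘M_p): M ≅ I[1,1]^3, I[1,4], I[3,3]^2, I[5,6], I[6,6].
μ_θ-semistable layers: μ^(1)=17; μ^(2)=13; μ^(3)=-11

((0, 1, 1, 1, 0, 0); (0, 0, 2, 0, 0, 0); (4, 0, 0, 0, 1, 2))


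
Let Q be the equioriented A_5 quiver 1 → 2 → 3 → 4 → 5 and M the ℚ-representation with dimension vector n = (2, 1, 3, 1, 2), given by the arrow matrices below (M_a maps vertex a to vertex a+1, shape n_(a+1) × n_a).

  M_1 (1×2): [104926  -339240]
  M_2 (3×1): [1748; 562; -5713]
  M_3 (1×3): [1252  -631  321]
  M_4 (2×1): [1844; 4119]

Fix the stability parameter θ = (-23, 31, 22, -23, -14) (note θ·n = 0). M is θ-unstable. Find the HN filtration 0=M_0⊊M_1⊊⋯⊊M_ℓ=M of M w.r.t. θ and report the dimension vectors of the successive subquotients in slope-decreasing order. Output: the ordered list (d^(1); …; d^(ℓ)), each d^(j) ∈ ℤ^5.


Via rank(M_{q-1}∘⋯∘M_p): M ≅ I[1,1], I[1,5], I[3,3]^2, I[5,5].
μ_θ-semistable layers: μ^(1)=22; μ^(2)=4; μ^(3)=-14; μ^(4)=-23

((0, 0, 2, 0, 0); (0, 1, 1, 1, 1); (0, 0, 0, 0, 1); (2, 0, 0, 0, 0))


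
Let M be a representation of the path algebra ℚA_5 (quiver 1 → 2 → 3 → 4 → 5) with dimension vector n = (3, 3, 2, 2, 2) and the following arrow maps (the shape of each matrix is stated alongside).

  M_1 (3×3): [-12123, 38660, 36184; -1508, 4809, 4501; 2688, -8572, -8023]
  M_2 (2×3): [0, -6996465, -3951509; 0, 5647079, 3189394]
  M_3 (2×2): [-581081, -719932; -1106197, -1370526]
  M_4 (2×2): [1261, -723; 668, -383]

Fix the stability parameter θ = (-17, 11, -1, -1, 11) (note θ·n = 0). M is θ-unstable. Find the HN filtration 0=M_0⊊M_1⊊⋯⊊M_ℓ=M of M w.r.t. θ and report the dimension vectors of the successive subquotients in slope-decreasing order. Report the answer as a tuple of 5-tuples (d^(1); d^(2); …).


Via rank(M_{q-1}∘⋯∘M_p): M ≅ I[1,2], I[1,5]^2.
μ_θ-semistable layers: μ^(1)=11; μ^(2)=3; μ^(3)=-17

((0, 1, 0, 0, 2); (0, 2, 2, 2, 0); (3, 0, 0, 0, 0))
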